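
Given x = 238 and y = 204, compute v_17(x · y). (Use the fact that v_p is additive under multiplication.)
v_17(48552) = 2

v_p(x) = 1 (factor: 238 = 17^1 · 14); v_p(y) = 1 (factor: 204 = 17^1 · 12). Additivity: v_p(xy) = v_p(x) + v_p(y) = 1 + 1 = 2. (Direct check: xy = 48552 = 17^2 · (168).)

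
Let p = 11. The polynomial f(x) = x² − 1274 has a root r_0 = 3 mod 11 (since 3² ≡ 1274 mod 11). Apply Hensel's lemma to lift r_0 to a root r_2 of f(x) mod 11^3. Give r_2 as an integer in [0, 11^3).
r_2 = 1081 (mod 1331)

Hensel's recurrence: r_{i+1} = r_i − f(r_i)·(f′(r_i))^{-1} mod 11^{i+2}, with f′(x) = 2x. Iterate:
  r_0 = 3 (mod 11)
  r_1 = 113 (mod 121)
  r_2 = 1081 (mod 1331)
Final: r_2 = 1081, and one checks f(r_2) ≡ 0 mod 11^3.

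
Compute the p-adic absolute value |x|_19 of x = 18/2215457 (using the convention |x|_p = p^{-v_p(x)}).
|18/2215457|_19 = 130321

Step 1 — compute v_19(x) by factoring powers of 19 out of the numerator and denominator: v_19(18/2215457) = -4. Step 2 — apply |x|_p = p^{-v_p(x)} = 19^{4} = 130321.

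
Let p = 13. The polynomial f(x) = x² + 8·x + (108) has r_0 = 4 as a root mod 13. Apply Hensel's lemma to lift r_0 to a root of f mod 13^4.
r_3 = 16852 (mod 28561)

Hensel: r_{i+1} = r_i − f(r_i)·(f′(r_i))^{-1} mod 13^{i+2}, f′(x) = 2x + 8. Iterate:
  r_0 = 4 (mod 13)
  r_1 = 121 (mod 169)
  r_2 = 1473 (mod 2197)
  r_3 = 16852 (mod 28561)
Final: r = 16852 satisfies f(r) ≡ 0 mod 13^4.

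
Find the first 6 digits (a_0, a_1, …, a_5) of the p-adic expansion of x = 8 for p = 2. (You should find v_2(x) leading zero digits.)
(a_0, …, a_5) = (0, 0, 0, 1, 0, 0)

v_2(8) = 3, so a_0 = ... = a_2 = 0. Factor out: x = 2^3 · u with u = 1 a unit in ℤ_2. Expand u iteratively via a_{v+i} = u_i mod 2, u_{i+1} = (u_i − a_{v+i})/2:
  u_0 = 1;  a_3 = 1;  u_1 = (u_0 − 1)/2 = 0
  u_1 = 0;  a_4 = 0;  u_2 = (u_1 − 0)/2 = 0
  u_2 = 0;  a_5 = 0;  u_3 = (u_2 − 0)/2 = 0
Digits: (0, 0, 0, 1, 0, 0).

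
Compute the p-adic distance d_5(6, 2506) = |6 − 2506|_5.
d_5(6, 2506) = 1/625

Step 1 — x − y = 6 − 2506 = -2500. Step 2 — v_5(-2500) = 4 (factor: -2500 = −(5^4 · 4); the sign does not affect v_p). Step 3 — |x − y|_5 = 5^{-4} = 1/625.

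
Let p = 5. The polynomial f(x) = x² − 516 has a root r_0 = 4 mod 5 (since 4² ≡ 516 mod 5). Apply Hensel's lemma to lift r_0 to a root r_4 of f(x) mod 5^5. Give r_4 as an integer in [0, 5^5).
r_4 = 1629 (mod 3125)

Hensel's recurrence: r_{i+1} = r_i − f(r_i)·(f′(r_i))^{-1} mod 5^{i+2}, with f′(x) = 2x. Iterate:
  r_0 = 4 (mod 5)
  r_1 = 4 (mod 25)
  r_2 = 4 (mod 125)
  r_3 = 379 (mod 625)
  r_4 = 1629 (mod 3125)
Final: r_4 = 1629, and one checks f(r_4) ≡ 0 mod 5^5.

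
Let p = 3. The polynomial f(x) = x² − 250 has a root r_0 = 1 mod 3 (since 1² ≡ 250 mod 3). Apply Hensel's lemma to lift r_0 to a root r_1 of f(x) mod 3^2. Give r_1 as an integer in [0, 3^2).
r_1 = 4 (mod 9)

Hensel's recurrence: r_{i+1} = r_i − f(r_i)·(f′(r_i))^{-1} mod 3^{i+2}, with f′(x) = 2x. Iterate:
  r_0 = 1 (mod 3)
  r_1 = 4 (mod 9)
Final: r_1 = 4, and one checks f(r_1) ≡ 0 mod 3^2.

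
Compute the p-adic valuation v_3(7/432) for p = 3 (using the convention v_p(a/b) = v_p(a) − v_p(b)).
v_3(7/432) = -3

Factor powers of 3 from the numerator and denominator of the reduced fraction: 7 = 3^0 · 7 and 432 = 3^3 · 16. Apply v_p(a/b) = v_p(a) − v_p(b): v_3(7/432) = 0 − 3 = -3.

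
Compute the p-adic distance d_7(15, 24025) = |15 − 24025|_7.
d_7(15, 24025) = 1/2401

Step 1 — x − y = 15 − 24025 = -24010. Step 2 — v_7(-24010) = 4 (factor: -24010 = −(7^4 · 10); the sign does not affect v_p). Step 3 — |x − y|_7 = 7^{-4} = 1/2401.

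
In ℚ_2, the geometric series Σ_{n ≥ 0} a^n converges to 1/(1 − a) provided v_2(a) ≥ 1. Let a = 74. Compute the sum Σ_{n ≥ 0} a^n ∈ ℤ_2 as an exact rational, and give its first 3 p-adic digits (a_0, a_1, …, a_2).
Σ a^n = 1/(1 − a) = -1/73;  first 3 digits = (1, 1, 1)

v_2(a) = 1 ≥ 1, so the series converges in ℤ_2 to 1/(1 − a) = 1/(1 − 74) = -1/73. Expand this rational in ℤ_2: compute digits iteratively via d_i = x_i mod 2, x_{i+1} = (x_i − d_i)/2. The first 3 digits are (1, 1, 1).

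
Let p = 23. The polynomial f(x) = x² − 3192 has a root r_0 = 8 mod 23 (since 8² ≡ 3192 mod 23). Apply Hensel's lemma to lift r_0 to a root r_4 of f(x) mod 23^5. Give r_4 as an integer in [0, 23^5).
r_4 = 5030200 (mod 6436343)

Hensel's recurrence: r_{i+1} = r_i − f(r_i)·(f′(r_i))^{-1} mod 23^{i+2}, with f′(x) = 2x. Iterate:
  r_0 = 8 (mod 23)
  r_1 = 468 (mod 529)
  r_2 = 5229 (mod 12167)
  r_3 = 272903 (mod 279841)
  r_4 = 5030200 (mod 6436343)
Final: r_4 = 5030200, and one checks f(r_4) ≡ 0 mod 23^5.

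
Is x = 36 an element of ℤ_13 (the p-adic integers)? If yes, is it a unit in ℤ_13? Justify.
x ∈ ℤ_13^× (unit); v_13(x) = 0

ℤ_13 = {x ∈ ℚ_13 : v_13(x) ≥ 0} and ℤ_13^× = {x ∈ ℤ_13 : v_13(x) = 0}. Here v_13(36) = v_13(num) − v_13(den) = 0; compare against these criteria.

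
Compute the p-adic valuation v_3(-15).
v_3(-15) = 1

v_3(n) is the largest exponent k such that 3^k divides n. Factor out: -15 = -3^1 · 5. (Sign doesn't affect v_p.) So v_3(-15) = 1.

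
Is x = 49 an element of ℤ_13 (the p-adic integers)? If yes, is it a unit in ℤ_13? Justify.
x ∈ ℤ_13^× (unit); v_13(x) = 0

ℤ_13 = {x ∈ ℚ_13 : v_13(x) ≥ 0} and ℤ_13^× = {x ∈ ℤ_13 : v_13(x) = 0}. Here v_13(49) = v_13(num) − v_13(den) = 0; compare against these criteria.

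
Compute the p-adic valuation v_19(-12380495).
v_19(-12380495) = 5

v_19(n) is the largest exponent k such that 19^k divides n. Factor out: -12380495 = -19^5 · 5. (Sign doesn't affect v_p.) So v_19(-12380495) = 5.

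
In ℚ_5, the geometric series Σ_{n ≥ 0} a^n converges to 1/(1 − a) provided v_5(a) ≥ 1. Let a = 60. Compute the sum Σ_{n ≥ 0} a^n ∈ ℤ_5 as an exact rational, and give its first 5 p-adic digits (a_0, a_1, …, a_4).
Σ a^n = 1/(1 − a) = -1/59;  first 5 digits = (1, 2, 1, 2, 2)

v_5(a) = 1 ≥ 1, so the series converges in ℤ_5 to 1/(1 − a) = 1/(1 − 60) = -1/59. Expand this rational in ℤ_5: compute digits iteratively via d_i = x_i mod 5, x_{i+1} = (x_i − d_i)/5. The first 5 digits are (1, 2, 1, 2, 2).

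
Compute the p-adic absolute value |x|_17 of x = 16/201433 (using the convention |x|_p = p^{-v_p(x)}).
|16/201433|_17 = 4913

Step 1 — compute v_17(x) by factoring powers of 17 out of the numerator and denominator: v_17(16/201433) = -3. Step 2 — apply |x|_p = p^{-v_p(x)} = 17^{3} = 4913.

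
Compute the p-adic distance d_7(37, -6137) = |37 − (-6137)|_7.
d_7(37, -6137) = 1/343

Step 1 — x − y = 37 − (-6137) = 6174. Step 2 — v_7(6174) = 3 (factor: 6174 = (7^3 · 18); the sign does not affect v_p). Step 3 — |x − y|_7 = 7^{-3} = 1/343.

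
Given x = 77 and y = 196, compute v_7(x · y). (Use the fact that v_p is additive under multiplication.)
v_7(15092) = 3

v_p(x) = 1 (factor: 77 = 7^1 · 11); v_p(y) = 2 (factor: 196 = 7^2 · 4). Additivity: v_p(xy) = v_p(x) + v_p(y) = 1 + 2 = 3. (Direct check: xy = 15092 = 7^3 · (44).)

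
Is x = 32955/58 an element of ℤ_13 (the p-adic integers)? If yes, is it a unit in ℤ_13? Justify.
x ∈ ℤ_13 but not a unit; v_13(x) = 3 > 0

ℤ_13 = {x ∈ ℚ_13 : v_13(x) ≥ 0} and ℤ_13^× = {x ∈ ℤ_13 : v_13(x) = 0}. Here v_13(32955/58) = v_13(num) − v_13(den) = 3; compare against these criteria.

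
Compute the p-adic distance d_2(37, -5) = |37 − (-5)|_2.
d_2(37, -5) = 1/2

Step 1 — x − y = 37 − (-5) = 42. Step 2 — v_2(42) = 1 (factor: 42 = (2^1 · 21); the sign does not affect v_p). Step 3 — |x − y|_2 = 2^{-1} = 1/2.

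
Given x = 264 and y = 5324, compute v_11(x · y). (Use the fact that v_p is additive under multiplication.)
v_11(1405536) = 4

v_p(x) = 1 (factor: 264 = 11^1 · 24); v_p(y) = 3 (factor: 5324 = 11^3 · 4). Additivity: v_p(xy) = v_p(x) + v_p(y) = 1 + 3 = 4. (Direct check: xy = 1405536 = 11^4 · (96).)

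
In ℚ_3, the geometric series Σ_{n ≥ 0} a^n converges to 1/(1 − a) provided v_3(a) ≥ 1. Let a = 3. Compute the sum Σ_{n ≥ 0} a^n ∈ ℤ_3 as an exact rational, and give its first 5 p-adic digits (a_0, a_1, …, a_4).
Σ a^n = 1/(1 − a) = -1/2;  first 5 digits = (1, 1, 1, 1, 1)

v_3(a) = 1 ≥ 1, so the series converges in ℤ_3 to 1/(1 − a) = 1/(1 − 3) = -1/2. Expand this rational in ℤ_3: compute digits iteratively via d_i = x_i mod 3, x_{i+1} = (x_i − d_i)/3. The first 5 digits are (1, 1, 1, 1, 1).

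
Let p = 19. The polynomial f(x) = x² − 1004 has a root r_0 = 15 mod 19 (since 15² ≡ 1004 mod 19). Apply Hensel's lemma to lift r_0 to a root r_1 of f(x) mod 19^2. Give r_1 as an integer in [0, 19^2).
r_1 = 53 (mod 361)

Hensel's recurrence: r_{i+1} = r_i − f(r_i)·(f′(r_i))^{-1} mod 19^{i+2}, with f′(x) = 2x. Iterate:
  r_0 = 15 (mod 19)
  r_1 = 53 (mod 361)
Final: r_1 = 53, and one checks f(r_1) ≡ 0 mod 19^2.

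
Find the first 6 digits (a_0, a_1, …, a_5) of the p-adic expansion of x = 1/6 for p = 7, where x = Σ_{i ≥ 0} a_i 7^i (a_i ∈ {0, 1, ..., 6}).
(a_0, …, a_5) = (6, 5, 5, 5, 5, 5)

v_7(1/6) = 0 (numerator and denominator both coprime to 7), so x ∈ ℤ_7^×. Compute digits iteratively via a_i = x_i mod 7, x_{i+1} = (x_i − a_i)/7, with x_0 = x:
  x_0 = 1/6;  a_0 = 6;  x_1 = (x_0 − 6)/7 = -5/6
  x_1 = -5/6;  a_1 = 5;  x_2 = (x_1 − 5)/7 = -5/6
  x_2 = -5/6;  a_2 = 5;  x_3 = (x_2 − 5)/7 = -5/6
  x_3 = -5/6;  a_3 = 5;  x_4 = (x_3 − 5)/7 = -5/6
  x_4 = -5/6;  a_4 = 5;  x_5 = (x_4 − 5)/7 = -5/6
  x_5 = -5/6;  a_5 = 5;  x_6 = (x_5 − 5)/7 = -5/6
Digits: (6, 5, 5, 5, 5, 5).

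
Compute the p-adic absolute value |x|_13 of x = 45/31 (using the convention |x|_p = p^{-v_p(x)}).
|45/31|_13 = 1

Step 1 — compute v_13(x) by factoring powers of 13 out of the numerator and denominator: v_13(45/31) = 0. Step 2 — apply |x|_p = p^{-v_p(x)} = 13^{0} = 1.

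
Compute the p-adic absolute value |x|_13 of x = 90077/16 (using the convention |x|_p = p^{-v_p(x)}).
|90077/16|_13 = 1/2197

Step 1 — compute v_13(x) by factoring powers of 13 out of the numerator and denominator: v_13(90077/16) = 3. Step 2 — apply |x|_p = p^{-v_p(x)} = 13^{-3} = 1/2197.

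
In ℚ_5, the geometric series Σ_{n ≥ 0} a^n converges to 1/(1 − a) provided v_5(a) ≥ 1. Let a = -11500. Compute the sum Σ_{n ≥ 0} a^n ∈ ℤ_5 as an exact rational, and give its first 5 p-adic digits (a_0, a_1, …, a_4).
Σ a^n = 1/(1 − a) = 1/11501;  first 5 digits = (1, 0, 0, 3, 1)

v_5(a) = 3 ≥ 1, so the series converges in ℤ_5 to 1/(1 − a) = 1/(1 − (-11500)) = 1/11501. Expand this rational in ℤ_5: compute digits iteratively via d_i = x_i mod 5, x_{i+1} = (x_i − d_i)/5. The first 5 digits are (1, 0, 0, 3, 1).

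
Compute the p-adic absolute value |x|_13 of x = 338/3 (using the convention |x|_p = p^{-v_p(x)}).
|338/3|_13 = 1/169

Step 1 — compute v_13(x) by factoring powers of 13 out of the numerator and denominator: v_13(338/3) = 2. Step 2 — apply |x|_p = p^{-v_p(x)} = 13^{-2} = 1/169.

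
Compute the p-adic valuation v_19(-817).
v_19(-817) = 1

v_19(n) is the largest exponent k such that 19^k divides n. Factor out: -817 = -19^1 · 43. (Sign doesn't affect v_p.) So v_19(-817) = 1.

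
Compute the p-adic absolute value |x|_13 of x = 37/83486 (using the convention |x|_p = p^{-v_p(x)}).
|37/83486|_13 = 2197

Step 1 — compute v_13(x) by factoring powers of 13 out of the numerator and denominator: v_13(37/83486) = -3. Step 2 — apply |x|_p = p^{-v_p(x)} = 13^{3} = 2197.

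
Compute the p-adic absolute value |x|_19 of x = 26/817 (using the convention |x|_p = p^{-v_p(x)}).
|26/817|_19 = 19

Step 1 — compute v_19(x) by factoring powers of 19 out of the numerator and denominator: v_19(26/817) = -1. Step 2 — apply |x|_p = p^{-v_p(x)} = 19^{1} = 19.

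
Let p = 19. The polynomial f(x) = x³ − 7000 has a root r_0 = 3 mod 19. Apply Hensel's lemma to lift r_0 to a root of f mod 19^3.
r_2 = 5703 (mod 6859)

Hensel: r_{i+1} = r_i − f(r_i)/f′(r_i) mod 19^{i+2}, where f′(x) = 3x². Iterate:
  r_0 = 3 (mod 19)
  r_1 = 288 (mod 361)
  r_2 = 5703 (mod 6859)
Final: r = 5703 with f(r) ≡ 0 mod 19^3.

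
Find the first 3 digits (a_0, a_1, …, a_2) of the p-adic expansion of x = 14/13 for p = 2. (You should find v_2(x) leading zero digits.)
(a_0, …, a_2) = (0, 1, 1)

v_2(14/13) = 1, so a_0 = ... = a_0 = 0. Factor out: x = 2^1 · u with u = 7/13 a unit in ℤ_2. Expand u iteratively via a_{v+i} = u_i mod 2, u_{i+1} = (u_i − a_{v+i})/2:
  u_0 = 7/13;  a_1 = 1;  u_1 = (u_0 − 1)/2 = -3/13
  u_1 = -3/13;  a_2 = 1;  u_2 = (u_1 − 1)/2 = -8/13
Digits: (0, 1, 1).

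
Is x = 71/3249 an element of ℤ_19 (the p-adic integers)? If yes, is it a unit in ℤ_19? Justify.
x ∉ ℤ_19 (v_19(x) = -2 < 0)

ℤ_19 = {x ∈ ℚ_19 : v_19(x) ≥ 0} and ℤ_19^× = {x ∈ ℤ_19 : v_19(x) = 0}. Here v_19(71/3249) = v_19(num) − v_19(den) = -2; compare against these criteria.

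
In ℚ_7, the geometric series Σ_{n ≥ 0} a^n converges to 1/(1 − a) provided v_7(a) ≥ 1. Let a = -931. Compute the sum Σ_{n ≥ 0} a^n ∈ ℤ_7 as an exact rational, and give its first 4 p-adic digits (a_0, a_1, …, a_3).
Σ a^n = 1/(1 − a) = 1/932;  first 4 digits = (1, 0, 2, 4)

v_7(a) = 2 ≥ 1, so the series converges in ℤ_7 to 1/(1 − a) = 1/(1 − (-931)) = 1/932. Expand this rational in ℤ_7: compute digits iteratively via d_i = x_i mod 7, x_{i+1} = (x_i − d_i)/7. The first 4 digits are (1, 0, 2, 4).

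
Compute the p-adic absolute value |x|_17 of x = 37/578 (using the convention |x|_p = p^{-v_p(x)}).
|37/578|_17 = 289

Step 1 — compute v_17(x) by factoring powers of 17 out of the numerator and denominator: v_17(37/578) = -2. Step 2 — apply |x|_p = p^{-v_p(x)} = 17^{2} = 289.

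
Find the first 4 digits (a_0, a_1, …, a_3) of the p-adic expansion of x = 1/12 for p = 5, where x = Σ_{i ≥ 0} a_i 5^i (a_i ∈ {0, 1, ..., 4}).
(a_0, …, a_3) = (3, 4, 2, 4)

v_5(1/12) = 0 (numerator and denominator both coprime to 5), so x ∈ ℤ_5^×. Compute digits iteratively via a_i = x_i mod 5, x_{i+1} = (x_i − a_i)/5, with x_0 = x:
  x_0 = 1/12;  a_0 = 3;  x_1 = (x_0 − 3)/5 = -7/12
  x_1 = -7/12;  a_1 = 4;  x_2 = (x_1 − 4)/5 = -11/12
  x_2 = -11/12;  a_2 = 2;  x_3 = (x_2 − 2)/5 = -7/12
  x_3 = -7/12;  a_3 = 4;  x_4 = (x_3 − 4)/5 = -11/12
Digits: (3, 4, 2, 4).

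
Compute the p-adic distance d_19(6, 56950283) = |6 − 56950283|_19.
d_19(6, 56950283) = 1/2476099

Step 1 — x − y = 6 − 56950283 = -56950277. Step 2 — v_19(-56950277) = 5 (factor: -56950277 = −(19^5 · 23); the sign does not affect v_p). Step 3 — |x − y|_19 = 19^{-5} = 1/2476099.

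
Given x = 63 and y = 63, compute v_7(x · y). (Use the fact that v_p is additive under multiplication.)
v_7(3969) = 2

v_p(x) = 1 (factor: 63 = 7^1 · 9); v_p(y) = 1 (factor: 63 = 7^1 · 9). Additivity: v_p(xy) = v_p(x) + v_p(y) = 1 + 1 = 2. (Direct check: xy = 3969 = 7^2 · (81).)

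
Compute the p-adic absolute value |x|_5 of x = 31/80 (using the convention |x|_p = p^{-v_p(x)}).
|31/80|_5 = 5

Step 1 — compute v_5(x) by factoring powers of 5 out of the numerator and denominator: v_5(31/80) = -1. Step 2 — apply |x|_p = p^{-v_p(x)} = 5^{1} = 5.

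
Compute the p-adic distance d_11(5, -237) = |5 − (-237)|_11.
d_11(5, -237) = 1/121

Step 1 — x − y = 5 − (-237) = 242. Step 2 — v_11(242) = 2 (factor: 242 = (11^2 · 2); the sign does not affect v_p). Step 3 — |x − y|_11 = 11^{-2} = 1/121.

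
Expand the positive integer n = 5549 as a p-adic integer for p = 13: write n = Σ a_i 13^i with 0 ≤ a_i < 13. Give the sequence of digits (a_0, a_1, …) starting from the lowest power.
(a_0, a_1, …) = (11, 10, 6, 2)

Repeated division by 13 gives the digits low-to-high: 5549 = 11 + 10·13^1 + 6·13^2 + 2·13^3. Digit sequence: (11, 10, 6, 2).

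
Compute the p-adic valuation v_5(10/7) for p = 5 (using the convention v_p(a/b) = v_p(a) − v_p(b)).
v_5(10/7) = 1

Factor powers of 5 from the numerator and denominator of the reduced fraction: 10 = 5^1 · 2 and 7 = 5^0 · 7. Apply v_p(a/b) = v_p(a) − v_p(b): v_5(10/7) = 1 − 0 = 1.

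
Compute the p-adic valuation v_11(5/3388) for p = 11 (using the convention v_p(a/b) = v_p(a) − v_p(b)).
v_11(5/3388) = -2

Factor powers of 11 from the numerator and denominator of the reduced fraction: 5 = 11^0 · 5 and 3388 = 11^2 · 28. Apply v_p(a/b) = v_p(a) − v_p(b): v_11(5/3388) = 0 − 2 = -2.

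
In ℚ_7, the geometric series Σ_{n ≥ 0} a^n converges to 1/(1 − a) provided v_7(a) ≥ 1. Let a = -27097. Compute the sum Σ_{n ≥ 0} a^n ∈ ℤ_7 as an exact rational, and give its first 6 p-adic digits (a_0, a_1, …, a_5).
Σ a^n = 1/(1 − a) = 1/27098;  first 6 digits = (1, 0, 0, 5, 2, 5)

v_7(a) = 3 ≥ 1, so the series converges in ℤ_7 to 1/(1 − a) = 1/(1 − (-27097)) = 1/27098. Expand this rational in ℤ_7: compute digits iteratively via d_i = x_i mod 7, x_{i+1} = (x_i − d_i)/7. The first 6 digits are (1, 0, 0, 5, 2, 5).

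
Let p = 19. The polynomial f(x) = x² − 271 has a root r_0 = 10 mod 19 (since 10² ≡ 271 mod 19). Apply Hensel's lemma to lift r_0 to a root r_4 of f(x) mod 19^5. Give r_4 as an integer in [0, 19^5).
r_4 = 1010259 (mod 2476099)

Hensel's recurrence: r_{i+1} = r_i − f(r_i)·(f′(r_i))^{-1} mod 19^{i+2}, with f′(x) = 2x. Iterate:
  r_0 = 10 (mod 19)
  r_1 = 181 (mod 361)
  r_2 = 1986 (mod 6859)
  r_3 = 98012 (mod 130321)
  r_4 = 1010259 (mod 2476099)
Final: r_4 = 1010259, and one checks f(r_4) ≡ 0 mod 19^5.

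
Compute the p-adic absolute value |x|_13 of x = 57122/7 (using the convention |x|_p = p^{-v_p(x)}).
|57122/7|_13 = 1/28561

Step 1 — compute v_13(x) by factoring powers of 13 out of the numerator and denominator: v_13(57122/7) = 4. Step 2 — apply |x|_p = p^{-v_p(x)} = 13^{-4} = 1/28561.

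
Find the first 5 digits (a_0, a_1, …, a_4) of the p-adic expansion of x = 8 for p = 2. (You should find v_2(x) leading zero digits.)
(a_0, …, a_4) = (0, 0, 0, 1, 0)

v_2(8) = 3, so a_0 = ... = a_2 = 0. Factor out: x = 2^3 · u with u = 1 a unit in ℤ_2. Expand u iteratively via a_{v+i} = u_i mod 2, u_{i+1} = (u_i − a_{v+i})/2:
  u_0 = 1;  a_3 = 1;  u_1 = (u_0 − 1)/2 = 0
  u_1 = 0;  a_4 = 0;  u_2 = (u_1 − 0)/2 = 0
Digits: (0, 0, 0, 1, 0).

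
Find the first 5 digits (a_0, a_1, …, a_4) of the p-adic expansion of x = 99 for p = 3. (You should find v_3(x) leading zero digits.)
(a_0, …, a_4) = (0, 0, 2, 0, 1)

v_3(99) = 2, so a_0 = ... = a_1 = 0. Factor out: x = 3^2 · u with u = 11 a unit in ℤ_3. Expand u iteratively via a_{v+i} = u_i mod 3, u_{i+1} = (u_i − a_{v+i})/3:
  u_0 = 11;  a_2 = 2;  u_1 = (u_0 − 2)/3 = 3
  u_1 = 3;  a_3 = 0;  u_2 = (u_1 − 0)/3 = 1
  u_2 = 1;  a_4 = 1;  u_3 = (u_2 − 1)/3 = 0
Digits: (0, 0, 2, 0, 1).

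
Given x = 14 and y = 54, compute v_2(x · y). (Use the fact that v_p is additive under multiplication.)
v_2(756) = 2

v_p(x) = 1 (factor: 14 = 2^1 · 7); v_p(y) = 1 (factor: 54 = 2^1 · 27). Additivity: v_p(xy) = v_p(x) + v_p(y) = 1 + 1 = 2. (Direct check: xy = 756 = 2^2 · (189).)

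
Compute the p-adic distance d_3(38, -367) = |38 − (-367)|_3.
d_3(38, -367) = 1/81

Step 1 — x − y = 38 − (-367) = 405. Step 2 — v_3(405) = 4 (factor: 405 = (3^4 · 5); the sign does not affect v_p). Step 3 — |x − y|_3 = 3^{-4} = 1/81.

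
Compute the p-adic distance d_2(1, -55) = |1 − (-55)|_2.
d_2(1, -55) = 1/8

Step 1 — x − y = 1 − (-55) = 56. Step 2 — v_2(56) = 3 (factor: 56 = (2^3 · 7); the sign does not affect v_p). Step 3 — |x − y|_2 = 2^{-3} = 1/8.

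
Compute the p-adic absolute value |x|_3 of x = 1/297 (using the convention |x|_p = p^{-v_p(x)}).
|1/297|_3 = 27

Step 1 — compute v_3(x) by factoring powers of 3 out of the numerator and denominator: v_3(1/297) = -3. Step 2 — apply |x|_p = p^{-v_p(x)} = 3^{3} = 27.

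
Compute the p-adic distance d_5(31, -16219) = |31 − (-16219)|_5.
d_5(31, -16219) = 1/625

Step 1 — x − y = 31 − (-16219) = 16250. Step 2 — v_5(16250) = 4 (factor: 16250 = (5^4 · 26); the sign does not affect v_p). Step 3 — |x − y|_5 = 5^{-4} = 1/625.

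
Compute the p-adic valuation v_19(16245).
v_19(16245) = 2

v_19(n) is the largest exponent k such that 19^k divides n. Factor out: 16245 = 19^2 · 45. (Sign doesn't affect v_p.) So v_19(16245) = 2.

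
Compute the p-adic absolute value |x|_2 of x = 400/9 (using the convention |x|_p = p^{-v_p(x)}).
|400/9|_2 = 1/16

Step 1 — compute v_2(x) by factoring powers of 2 out of the numerator and denominator: v_2(400/9) = 4. Step 2 — apply |x|_p = p^{-v_p(x)} = 2^{-4} = 1/16.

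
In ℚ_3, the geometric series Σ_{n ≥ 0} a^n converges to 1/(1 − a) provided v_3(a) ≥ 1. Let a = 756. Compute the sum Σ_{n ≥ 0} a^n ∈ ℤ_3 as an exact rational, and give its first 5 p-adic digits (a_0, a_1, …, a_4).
Σ a^n = 1/(1 − a) = -1/755;  first 5 digits = (1, 0, 0, 1, 0)

v_3(a) = 3 ≥ 1, so the series converges in ℤ_3 to 1/(1 − a) = 1/(1 − 756) = -1/755. Expand this rational in ℤ_3: compute digits iteratively via d_i = x_i mod 3, x_{i+1} = (x_i − d_i)/3. The first 5 digits are (1, 0, 0, 1, 0).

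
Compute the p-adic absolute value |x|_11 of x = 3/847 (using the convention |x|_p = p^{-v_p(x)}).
|3/847|_11 = 121

Step 1 — compute v_11(x) by factoring powers of 11 out of the numerator and denominator: v_11(3/847) = -2. Step 2 — apply |x|_p = p^{-v_p(x)} = 11^{2} = 121.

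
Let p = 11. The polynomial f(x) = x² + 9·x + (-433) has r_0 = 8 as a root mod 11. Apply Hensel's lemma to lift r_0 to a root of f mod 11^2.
r_1 = 107 (mod 121)

Hensel: r_{i+1} = r_i − f(r_i)·(f′(r_i))^{-1} mod 11^{i+2}, f′(x) = 2x + 9. Iterate:
  r_0 = 8 (mod 11)
  r_1 = 107 (mod 121)
Final: r = 107 satisfies f(r) ≡ 0 mod 11^2.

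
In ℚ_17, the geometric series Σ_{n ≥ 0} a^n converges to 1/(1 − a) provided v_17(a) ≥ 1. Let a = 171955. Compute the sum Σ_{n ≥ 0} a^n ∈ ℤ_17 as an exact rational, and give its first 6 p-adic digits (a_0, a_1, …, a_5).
Σ a^n = 1/(1 − a) = -1/171954;  first 6 digits = (1, 0, 0, 1, 2, 0)

v_17(a) = 3 ≥ 1, so the series converges in ℤ_17 to 1/(1 − a) = 1/(1 − 171955) = -1/171954. Expand this rational in ℤ_17: compute digits iteratively via d_i = x_i mod 17, x_{i+1} = (x_i − d_i)/17. The first 6 digits are (1, 0, 0, 1, 2, 0).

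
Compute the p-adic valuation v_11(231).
v_11(231) = 1

v_11(n) is the largest exponent k such that 11^k divides n. Factor out: 231 = 11^1 · 21. (Sign doesn't affect v_p.) So v_11(231) = 1.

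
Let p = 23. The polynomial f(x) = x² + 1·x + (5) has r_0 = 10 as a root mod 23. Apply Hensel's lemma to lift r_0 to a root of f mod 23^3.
r_2 = 861 (mod 12167)

Hensel: r_{i+1} = r_i − f(r_i)·(f′(r_i))^{-1} mod 23^{i+2}, f′(x) = 2x + 1. Iterate:
  r_0 = 10 (mod 23)
  r_1 = 332 (mod 529)
  r_2 = 861 (mod 12167)
Final: r = 861 satisfies f(r) ≡ 0 mod 23^3.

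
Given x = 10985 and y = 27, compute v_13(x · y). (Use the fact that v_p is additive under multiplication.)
v_13(296595) = 3

v_p(x) = 3 (factor: 10985 = 13^3 · 5); v_p(y) = 0 (factor: 27 = 13^0 · 27). Additivity: v_p(xy) = v_p(x) + v_p(y) = 3 + 0 = 3. (Direct check: xy = 296595 = 13^3 · (135).)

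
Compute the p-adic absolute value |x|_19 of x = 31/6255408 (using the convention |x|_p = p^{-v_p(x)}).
|31/6255408|_19 = 130321

Step 1 — compute v_19(x) by factoring powers of 19 out of the numerator and denominator: v_19(31/6255408) = -4. Step 2 — apply |x|_p = p^{-v_p(x)} = 19^{4} = 130321.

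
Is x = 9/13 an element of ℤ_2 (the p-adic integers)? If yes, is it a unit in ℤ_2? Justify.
x ∈ ℤ_2^× (unit); v_2(x) = 0

ℤ_2 = {x ∈ ℚ_2 : v_2(x) ≥ 0} and ℤ_2^× = {x ∈ ℤ_2 : v_2(x) = 0}. Here v_2(9/13) = v_2(num) − v_2(den) = 0; compare against these criteria.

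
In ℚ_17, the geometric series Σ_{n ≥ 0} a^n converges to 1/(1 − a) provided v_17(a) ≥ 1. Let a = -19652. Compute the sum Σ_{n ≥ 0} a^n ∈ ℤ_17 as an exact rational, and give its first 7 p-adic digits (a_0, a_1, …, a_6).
Σ a^n = 1/(1 − a) = 1/19653;  first 7 digits = (1, 0, 0, 13, 16, 16, 15)

v_17(a) = 3 ≥ 1, so the series converges in ℤ_17 to 1/(1 − a) = 1/(1 − (-19652)) = 1/19653. Expand this rational in ℤ_17: compute digits iteratively via d_i = x_i mod 17, x_{i+1} = (x_i − d_i)/17. The first 7 digits are (1, 0, 0, 13, 16, 16, 15).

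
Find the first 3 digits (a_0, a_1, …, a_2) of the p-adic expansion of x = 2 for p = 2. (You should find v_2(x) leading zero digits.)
(a_0, …, a_2) = (0, 1, 0)

v_2(2) = 1, so a_0 = ... = a_0 = 0. Factor out: x = 2^1 · u with u = 1 a unit in ℤ_2. Expand u iteratively via a_{v+i} = u_i mod 2, u_{i+1} = (u_i − a_{v+i})/2:
  u_0 = 1;  a_1 = 1;  u_1 = (u_0 − 1)/2 = 0
  u_1 = 0;  a_2 = 0;  u_2 = (u_1 − 0)/2 = 0
Digits: (0, 1, 0).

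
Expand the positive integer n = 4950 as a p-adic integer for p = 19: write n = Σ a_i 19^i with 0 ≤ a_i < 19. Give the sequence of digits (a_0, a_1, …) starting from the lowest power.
(a_0, a_1, …) = (10, 13, 13)

Repeated division by 19 gives the digits low-to-high: 4950 = 10 + 13·19^1 + 13·19^2. Digit sequence: (10, 13, 13).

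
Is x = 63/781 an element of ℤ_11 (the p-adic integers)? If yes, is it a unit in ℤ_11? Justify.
x ∉ ℤ_11 (v_11(x) = -1 < 0)

ℤ_11 = {x ∈ ℚ_11 : v_11(x) ≥ 0} and ℤ_11^× = {x ∈ ℤ_11 : v_11(x) = 0}. Here v_11(63/781) = v_11(num) − v_11(den) = -1; compare against these criteria.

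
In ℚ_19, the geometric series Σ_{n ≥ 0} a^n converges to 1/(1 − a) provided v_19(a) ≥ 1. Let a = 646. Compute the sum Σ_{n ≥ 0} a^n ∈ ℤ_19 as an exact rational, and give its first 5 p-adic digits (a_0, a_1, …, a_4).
Σ a^n = 1/(1 − a) = -1/645;  first 5 digits = (1, 15, 17, 15, 9)

v_19(a) = 1 ≥ 1, so the series converges in ℤ_19 to 1/(1 − a) = 1/(1 − 646) = -1/645. Expand this rational in ℤ_19: compute digits iteratively via d_i = x_i mod 19, x_{i+1} = (x_i − d_i)/19. The first 5 digits are (1, 15, 17, 15, 9).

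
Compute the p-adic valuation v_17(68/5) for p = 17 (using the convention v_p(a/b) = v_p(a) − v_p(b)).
v_17(68/5) = 1

Factor powers of 17 from the numerator and denominator of the reduced fraction: 68 = 17^1 · 4 and 5 = 17^0 · 5. Apply v_p(a/b) = v_p(a) − v_p(b): v_17(68/5) = 1 − 0 = 1.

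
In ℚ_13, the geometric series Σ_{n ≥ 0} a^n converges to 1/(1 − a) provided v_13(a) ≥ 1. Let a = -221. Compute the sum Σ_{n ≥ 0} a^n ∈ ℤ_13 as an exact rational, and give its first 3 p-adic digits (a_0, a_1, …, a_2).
Σ a^n = 1/(1 − a) = 1/222;  first 3 digits = (1, 9, 1)

v_13(a) = 1 ≥ 1, so the series converges in ℤ_13 to 1/(1 − a) = 1/(1 − (-221)) = 1/222. Expand this rational in ℤ_13: compute digits iteratively via d_i = x_i mod 13, x_{i+1} = (x_i − d_i)/13. The first 3 digits are (1, 9, 1).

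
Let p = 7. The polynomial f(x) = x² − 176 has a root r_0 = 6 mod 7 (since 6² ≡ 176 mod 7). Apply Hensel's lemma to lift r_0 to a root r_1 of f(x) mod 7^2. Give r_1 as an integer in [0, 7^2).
r_1 = 34 (mod 49)

Hensel's recurrence: r_{i+1} = r_i − f(r_i)·(f′(r_i))^{-1} mod 7^{i+2}, with f′(x) = 2x. Iterate:
  r_0 = 6 (mod 7)
  r_1 = 34 (mod 49)
Final: r_1 = 34, and one checks f(r_1) ≡ 0 mod 7^2.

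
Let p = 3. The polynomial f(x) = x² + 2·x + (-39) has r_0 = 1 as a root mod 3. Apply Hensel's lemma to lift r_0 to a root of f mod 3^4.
r_3 = 10 (mod 81)

Hensel: r_{i+1} = r_i − f(r_i)·(f′(r_i))^{-1} mod 3^{i+2}, f′(x) = 2x + 2. Iterate:
  r_0 = 1 (mod 3)
  r_1 = 1 (mod 9)
  r_2 = 10 (mod 27)
  r_3 = 10 (mod 81)
Final: r = 10 satisfies f(r) ≡ 0 mod 3^4.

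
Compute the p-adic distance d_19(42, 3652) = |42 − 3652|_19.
d_19(42, 3652) = 1/361

Step 1 — x − y = 42 − 3652 = -3610. Step 2 — v_19(-3610) = 2 (factor: -3610 = −(19^2 · 10); the sign does not affect v_p). Step 3 — |x − y|_19 = 19^{-2} = 1/361.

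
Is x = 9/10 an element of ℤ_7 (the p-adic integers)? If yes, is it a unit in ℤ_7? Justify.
x ∈ ℤ_7^× (unit); v_7(x) = 0

ℤ_7 = {x ∈ ℚ_7 : v_7(x) ≥ 0} and ℤ_7^× = {x ∈ ℤ_7 : v_7(x) = 0}. Here v_7(9/10) = v_7(num) − v_7(den) = 0; compare against these criteria.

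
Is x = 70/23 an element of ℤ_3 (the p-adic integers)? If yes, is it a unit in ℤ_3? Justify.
x ∈ ℤ_3^× (unit); v_3(x) = 0

ℤ_3 = {x ∈ ℚ_3 : v_3(x) ≥ 0} and ℤ_3^× = {x ∈ ℤ_3 : v_3(x) = 0}. Here v_3(70/23) = v_3(num) − v_3(den) = 0; compare against these criteria.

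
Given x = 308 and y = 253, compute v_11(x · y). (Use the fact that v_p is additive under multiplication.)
v_11(77924) = 2

v_p(x) = 1 (factor: 308 = 11^1 · 28); v_p(y) = 1 (factor: 253 = 11^1 · 23). Additivity: v_p(xy) = v_p(x) + v_p(y) = 1 + 1 = 2. (Direct check: xy = 77924 = 11^2 · (644).)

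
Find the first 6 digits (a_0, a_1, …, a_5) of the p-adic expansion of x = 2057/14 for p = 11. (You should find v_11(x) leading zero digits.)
(a_0, …, a_5) = (0, 0, 2, 7, 8, 0)

v_11(2057/14) = 2, so a_0 = ... = a_1 = 0. Factor out: x = 11^2 · u with u = 17/14 a unit in ℤ_11. Expand u iteratively via a_{v+i} = u_i mod 11, u_{i+1} = (u_i − a_{v+i})/11:
  u_0 = 17/14;  a_2 = 2;  u_1 = (u_0 − 2)/11 = -1/14
  u_1 = -1/14;  a_3 = 7;  u_2 = (u_1 − 7)/11 = -9/14
  u_2 = -9/14;  a_4 = 8;  u_3 = (u_2 − 8)/11 = -11/14
  u_3 = -11/14;  a_5 = 0;  u_4 = (u_3 − 0)/11 = -1/14
Digits: (0, 0, 2, 7, 8, 0).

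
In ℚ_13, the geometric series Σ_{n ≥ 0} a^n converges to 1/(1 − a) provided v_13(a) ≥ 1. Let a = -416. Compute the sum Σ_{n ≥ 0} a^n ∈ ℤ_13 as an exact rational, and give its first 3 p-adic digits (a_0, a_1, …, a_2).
Σ a^n = 1/(1 − a) = 1/417;  first 3 digits = (1, 7, 7)

v_13(a) = 1 ≥ 1, so the series converges in ℤ_13 to 1/(1 − a) = 1/(1 − (-416)) = 1/417. Expand this rational in ℤ_13: compute digits iteratively via d_i = x_i mod 13, x_{i+1} = (x_i − d_i)/13. The first 3 digits are (1, 7, 7).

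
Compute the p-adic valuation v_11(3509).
v_11(3509) = 2

v_11(n) is the largest exponent k such that 11^k divides n. Factor out: 3509 = 11^2 · 29. (Sign doesn't affect v_p.) So v_11(3509) = 2.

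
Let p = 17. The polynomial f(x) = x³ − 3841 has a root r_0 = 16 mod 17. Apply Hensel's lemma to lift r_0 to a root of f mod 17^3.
r_2 = 4266 (mod 4913)

Hensel: r_{i+1} = r_i − f(r_i)/f′(r_i) mod 17^{i+2}, where f′(x) = 3x². Iterate:
  r_0 = 16 (mod 17)
  r_1 = 220 (mod 289)
  r_2 = 4266 (mod 4913)
Final: r = 4266 with f(r) ≡ 0 mod 17^3.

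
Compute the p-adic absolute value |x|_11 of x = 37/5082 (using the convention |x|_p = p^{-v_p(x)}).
|37/5082|_11 = 121

Step 1 — compute v_11(x) by factoring powers of 11 out of the numerator and denominator: v_11(37/5082) = -2. Step 2 — apply |x|_p = p^{-v_p(x)} = 11^{2} = 121.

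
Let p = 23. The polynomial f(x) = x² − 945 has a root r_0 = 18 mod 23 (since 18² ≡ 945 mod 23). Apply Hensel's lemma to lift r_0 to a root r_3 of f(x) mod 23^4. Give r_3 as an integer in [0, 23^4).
r_3 = 253823 (mod 279841)

Hensel's recurrence: r_{i+1} = r_i − f(r_i)·(f′(r_i))^{-1} mod 23^{i+2}, with f′(x) = 2x. Iterate:
  r_0 = 18 (mod 23)
  r_1 = 432 (mod 529)
  r_2 = 10483 (mod 12167)
  r_3 = 253823 (mod 279841)
Final: r_3 = 253823, and one checks f(r_3) ≡ 0 mod 23^4.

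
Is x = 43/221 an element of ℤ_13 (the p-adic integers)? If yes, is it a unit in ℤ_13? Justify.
x ∉ ℤ_13 (v_13(x) = -1 < 0)

ℤ_13 = {x ∈ ℚ_13 : v_13(x) ≥ 0} and ℤ_13^× = {x ∈ ℤ_13 : v_13(x) = 0}. Here v_13(43/221) = v_13(num) − v_13(den) = -1; compare against these criteria.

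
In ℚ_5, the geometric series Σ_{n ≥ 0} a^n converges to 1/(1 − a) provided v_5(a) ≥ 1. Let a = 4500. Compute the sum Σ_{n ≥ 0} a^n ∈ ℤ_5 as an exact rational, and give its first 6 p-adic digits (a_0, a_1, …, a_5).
Σ a^n = 1/(1 − a) = -1/4499;  first 6 digits = (1, 0, 0, 1, 2, 1)

v_5(a) = 3 ≥ 1, so the series converges in ℤ_5 to 1/(1 − a) = 1/(1 − 4500) = -1/4499. Expand this rational in ℤ_5: compute digits iteratively via d_i = x_i mod 5, x_{i+1} = (x_i − d_i)/5. The first 6 digits are (1, 0, 0, 1, 2, 1).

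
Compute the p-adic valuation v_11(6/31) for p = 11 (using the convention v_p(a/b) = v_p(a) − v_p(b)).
v_11(6/31) = 0

Factor powers of 11 from the numerator and denominator of the reduced fraction: 6 = 11^0 · 6 and 31 = 11^0 · 31. Apply v_p(a/b) = v_p(a) − v_p(b): v_11(6/31) = 0 − 0 = 0.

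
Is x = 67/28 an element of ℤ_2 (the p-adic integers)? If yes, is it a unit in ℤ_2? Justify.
x ∉ ℤ_2 (v_2(x) = -2 < 0)

ℤ_2 = {x ∈ ℚ_2 : v_2(x) ≥ 0} and ℤ_2^× = {x ∈ ℤ_2 : v_2(x) = 0}. Here v_2(67/28) = v_2(num) − v_2(den) = -2; compare against these criteria.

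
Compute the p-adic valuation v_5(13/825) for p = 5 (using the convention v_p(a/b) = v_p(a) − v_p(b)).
v_5(13/825) = -2

Factor powers of 5 from the numerator and denominator of the reduced fraction: 13 = 5^0 · 13 and 825 = 5^2 · 33. Apply v_p(a/b) = v_p(a) − v_p(b): v_5(13/825) = 0 − 2 = -2.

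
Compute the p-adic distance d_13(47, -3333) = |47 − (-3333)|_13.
d_13(47, -3333) = 1/169

Step 1 — x − y = 47 − (-3333) = 3380. Step 2 — v_13(3380) = 2 (factor: 3380 = (13^2 · 20); the sign does not affect v_p). Step 3 — |x − y|_13 = 13^{-2} = 1/169.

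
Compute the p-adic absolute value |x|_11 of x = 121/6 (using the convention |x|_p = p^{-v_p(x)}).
|121/6|_11 = 1/121

Step 1 — compute v_11(x) by factoring powers of 11 out of the numerator and denominator: v_11(121/6) = 2. Step 2 — apply |x|_p = p^{-v_p(x)} = 11^{-2} = 1/121.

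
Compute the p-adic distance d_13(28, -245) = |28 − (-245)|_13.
d_13(28, -245) = 1/13

Step 1 — x − y = 28 − (-245) = 273. Step 2 — v_13(273) = 1 (factor: 273 = (13^1 · 21); the sign does not affect v_p). Step 3 — |x − y|_13 = 13^{-1} = 1/13.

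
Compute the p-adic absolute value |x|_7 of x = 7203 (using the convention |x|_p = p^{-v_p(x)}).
|7203|_7 = 1/2401

Step 1 — compute v_7(x) by factoring powers of 7 out of the numerator and denominator: v_7(7203) = 4. Step 2 — apply |x|_p = p^{-v_p(x)} = 7^{-4} = 1/2401.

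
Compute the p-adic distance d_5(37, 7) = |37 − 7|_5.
d_5(37, 7) = 1/5

Step 1 — x − y = 37 − 7 = 30. Step 2 — v_5(30) = 1 (factor: 30 = (5^1 · 6); the sign does not affect v_p). Step 3 — |x − y|_5 = 5^{-1} = 1/5.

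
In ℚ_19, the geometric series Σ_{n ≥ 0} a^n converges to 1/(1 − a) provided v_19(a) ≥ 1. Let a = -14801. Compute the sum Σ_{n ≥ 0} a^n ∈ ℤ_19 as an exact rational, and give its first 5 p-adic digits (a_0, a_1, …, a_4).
Σ a^n = 1/(1 − a) = 1/14802;  first 5 digits = (1, 0, 16, 16, 8)

v_19(a) = 2 ≥ 1, so the series converges in ℤ_19 to 1/(1 − a) = 1/(1 − (-14801)) = 1/14802. Expand this rational in ℤ_19: compute digits iteratively via d_i = x_i mod 19, x_{i+1} = (x_i − d_i)/19. The first 5 digits are (1, 0, 16, 16, 8).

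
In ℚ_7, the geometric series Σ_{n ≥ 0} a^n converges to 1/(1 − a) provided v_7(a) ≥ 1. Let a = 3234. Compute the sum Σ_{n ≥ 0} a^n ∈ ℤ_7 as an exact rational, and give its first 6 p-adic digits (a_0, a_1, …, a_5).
Σ a^n = 1/(1 − a) = -1/3233;  first 6 digits = (1, 0, 3, 2, 3, 6)

v_7(a) = 2 ≥ 1, so the series converges in ℤ_7 to 1/(1 − a) = 1/(1 − 3234) = -1/3233. Expand this rational in ℤ_7: compute digits iteratively via d_i = x_i mod 7, x_{i+1} = (x_i − d_i)/7. The first 6 digits are (1, 0, 3, 2, 3, 6).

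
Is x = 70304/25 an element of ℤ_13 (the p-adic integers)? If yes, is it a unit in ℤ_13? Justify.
x ∈ ℤ_13 but not a unit; v_13(x) = 3 > 0

ℤ_13 = {x ∈ ℚ_13 : v_13(x) ≥ 0} and ℤ_13^× = {x ∈ ℤ_13 : v_13(x) = 0}. Here v_13(70304/25) = v_13(num) − v_13(den) = 3; compare against these criteria.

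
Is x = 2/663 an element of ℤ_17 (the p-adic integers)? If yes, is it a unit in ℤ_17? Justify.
x ∉ ℤ_17 (v_17(x) = -1 < 0)

ℤ_17 = {x ∈ ℚ_17 : v_17(x) ≥ 0} and ℤ_17^× = {x ∈ ℤ_17 : v_17(x) = 0}. Here v_17(2/663) = v_17(num) − v_17(den) = -1; compare against these criteria.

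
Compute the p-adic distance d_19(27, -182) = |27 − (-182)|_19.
d_19(27, -182) = 1/19

Step 1 — x − y = 27 − (-182) = 209. Step 2 — v_19(209) = 1 (factor: 209 = (19^1 · 11); the sign does not affect v_p). Step 3 — |x − y|_19 = 19^{-1} = 1/19.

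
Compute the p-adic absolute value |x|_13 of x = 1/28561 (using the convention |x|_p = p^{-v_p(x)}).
|1/28561|_13 = 28561

Step 1 — compute v_13(x) by factoring powers of 13 out of the numerator and denominator: v_13(1/28561) = -4. Step 2 — apply |x|_p = p^{-v_p(x)} = 13^{4} = 28561.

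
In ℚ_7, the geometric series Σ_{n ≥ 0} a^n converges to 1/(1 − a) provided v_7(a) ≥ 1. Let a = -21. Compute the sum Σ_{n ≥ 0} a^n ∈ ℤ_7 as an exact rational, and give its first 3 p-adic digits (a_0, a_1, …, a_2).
Σ a^n = 1/(1 − a) = 1/22;  first 3 digits = (1, 4, 1)

v_7(a) = 1 ≥ 1, so the series converges in ℤ_7 to 1/(1 − a) = 1/(1 − (-21)) = 1/22. Expand this rational in ℤ_7: compute digits iteratively via d_i = x_i mod 7, x_{i+1} = (x_i − d_i)/7. The first 3 digits are (1, 4, 1).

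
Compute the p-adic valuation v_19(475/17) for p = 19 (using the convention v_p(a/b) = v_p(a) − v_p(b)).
v_19(475/17) = 1

Factor powers of 19 from the numerator and denominator of the reduced fraction: 475 = 19^1 · 25 and 17 = 19^0 · 17. Apply v_p(a/b) = v_p(a) − v_p(b): v_19(475/17) = 1 − 0 = 1.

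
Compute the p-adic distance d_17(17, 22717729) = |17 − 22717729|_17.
d_17(17, 22717729) = 1/1419857

Step 1 — x − y = 17 − 22717729 = -22717712. Step 2 — v_17(-22717712) = 5 (factor: -22717712 = −(17^5 · 16); the sign does not affect v_p). Step 3 — |x − y|_17 = 17^{-5} = 1/1419857.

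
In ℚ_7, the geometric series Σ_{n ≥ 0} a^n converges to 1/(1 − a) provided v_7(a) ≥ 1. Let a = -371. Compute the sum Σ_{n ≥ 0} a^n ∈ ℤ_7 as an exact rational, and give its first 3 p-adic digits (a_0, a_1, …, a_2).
Σ a^n = 1/(1 − a) = 1/372;  first 3 digits = (1, 3, 1)

v_7(a) = 1 ≥ 1, so the series converges in ℤ_7 to 1/(1 − a) = 1/(1 − (-371)) = 1/372. Expand this rational in ℤ_7: compute digits iteratively via d_i = x_i mod 7, x_{i+1} = (x_i − d_i)/7. The first 3 digits are (1, 3, 1).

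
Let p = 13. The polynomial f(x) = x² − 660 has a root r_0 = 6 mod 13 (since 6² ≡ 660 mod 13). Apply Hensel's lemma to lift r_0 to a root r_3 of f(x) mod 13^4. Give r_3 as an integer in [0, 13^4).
r_3 = 4959 (mod 28561)

Hensel's recurrence: r_{i+1} = r_i − f(r_i)·(f′(r_i))^{-1} mod 13^{i+2}, with f′(x) = 2x. Iterate:
  r_0 = 6 (mod 13)
  r_1 = 58 (mod 169)
  r_2 = 565 (mod 2197)
  r_3 = 4959 (mod 28561)
Final: r_3 = 4959, and one checks f(r_3) ≡ 0 mod 13^4.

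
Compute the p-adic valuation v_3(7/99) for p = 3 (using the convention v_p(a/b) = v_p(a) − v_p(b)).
v_3(7/99) = -2

Factor powers of 3 from the numerator and denominator of the reduced fraction: 7 = 3^0 · 7 and 99 = 3^2 · 11. Apply v_p(a/b) = v_p(a) − v_p(b): v_3(7/99) = 0 − 2 = -2.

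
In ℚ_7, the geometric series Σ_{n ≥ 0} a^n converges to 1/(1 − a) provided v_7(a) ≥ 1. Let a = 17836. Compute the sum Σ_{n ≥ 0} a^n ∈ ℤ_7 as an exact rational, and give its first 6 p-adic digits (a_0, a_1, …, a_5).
Σ a^n = 1/(1 − a) = -1/17835;  first 6 digits = (1, 0, 0, 3, 0, 1)

v_7(a) = 3 ≥ 1, so the series converges in ℤ_7 to 1/(1 − a) = 1/(1 − 17836) = -1/17835. Expand this rational in ℤ_7: compute digits iteratively via d_i = x_i mod 7, x_{i+1} = (x_i − d_i)/7. The first 6 digits are (1, 0, 0, 3, 0, 1).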